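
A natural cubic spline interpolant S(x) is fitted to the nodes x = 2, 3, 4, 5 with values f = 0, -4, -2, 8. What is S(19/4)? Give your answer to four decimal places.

5.0938

With m_i denoting the second derivative at x_i, h_i = 1, 1, 1, and Δ_i = (y_(i+1) − y_i)/h_i = -4, 2, 10:
  1·m_0 + 4·m_1 + 1·m_2 = 6(Δ_1 - Δ_0) = 36
  1·m_1 + 4·m_2 + 1·m_3 = 6(Δ_2 - Δ_1) = 48
Natural end conditions: m_0 = m_3 = 0.
Hence m_0 = 0, m_1 = 32/5, m_2 = 52/5, m_3 = 0.
On [4, 5], S(x) = -2 + 98/15·(x - 4) + 26/5·(x - 4)² - 26/15·(x - 4)³.
With (x - 4) = 3/4: S(19/4) = 163/32.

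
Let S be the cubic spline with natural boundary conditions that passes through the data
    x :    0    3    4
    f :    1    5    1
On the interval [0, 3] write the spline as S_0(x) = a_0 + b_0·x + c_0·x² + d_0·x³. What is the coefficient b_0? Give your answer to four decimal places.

Let σ_i = S''(x_i). Step sizes h_i = 3, 1; slopes of the chords Δ_i = (y_(i+1) - y_i)/h_i = 4/3, -4.
  3·σ_0 + 8·σ_1 + 1·σ_2 = 6(Δ_1 - Δ_0) = -32
Natural end conditions: σ_0 = σ_2 = 0.
Solving: σ_0 = 0, σ_1 = -4, σ_2 = 0.
On [0, 3], with S_0(x) = a_0 + b_0·x + c_0·x² + d_0·x³: c_0 = σ_0/2 = 0, d_0 = (σ_1 - σ_0)/(6h_0) = -2/9, b_0 = Δ_0 - h_0(2σ_0 + σ_1)/6 = 10/3.

3.3333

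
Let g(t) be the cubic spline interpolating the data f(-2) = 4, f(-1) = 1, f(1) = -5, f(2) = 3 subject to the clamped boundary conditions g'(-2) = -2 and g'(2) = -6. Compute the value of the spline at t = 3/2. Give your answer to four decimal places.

Let M_i = g''(x_i). Step sizes h_i = 1, 2, 1; slopes of the chords Δ_i = (y_(i+1) - y_i)/h_i = -3, -3, 8.
  1·M_0 + 6·M_1 + 2·M_2 = 6(Δ_1 - Δ_0) = 0
  2·M_1 + 6·M_2 + 1·M_3 = 6(Δ_2 - Δ_1) = 66
Clamped end conditions give two more equations: 2h_0·M_0 + h_0·M_1 = 6(Δ_0 - g'(-2)) = -6 and h_2·M_2 + 2h_2·M_3 = 6(g'(2) - Δ_2) = -84.
Solving: M_0 = 4/5, M_1 = -38/5, M_2 = 112/5, M_3 = -266/5.
On [1, 2], g(t) = -5 + 47/5·(t - 1) + 56/5·(t - 1)² - 63/5·(t - 1)³.
With (t - 1) = 1/2: g(3/2) = 37/40.

0.9250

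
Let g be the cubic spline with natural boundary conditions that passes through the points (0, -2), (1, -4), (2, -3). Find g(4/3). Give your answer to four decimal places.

Let M_i = g''(x_i). Step sizes h_i = 1, 1; slopes of the chords Δ_i = (y_(i+1) - y_i)/h_i = -2, 1.
  1·M_0 + 4·M_1 + 1·M_2 = 6(Δ_1 - Δ_0) = 18
Natural end conditions: M_0 = M_2 = 0.
Hence M_0 = 0, M_1 = 9/2, M_2 = 0.
On [1, 2], g(x) = -4 - 1/2·(x - 1) + 9/4·(x - 1)² - 3/4·(x - 1)³.
With (x - 1) = 1/3: g(4/3) = -71/18.

-3.9444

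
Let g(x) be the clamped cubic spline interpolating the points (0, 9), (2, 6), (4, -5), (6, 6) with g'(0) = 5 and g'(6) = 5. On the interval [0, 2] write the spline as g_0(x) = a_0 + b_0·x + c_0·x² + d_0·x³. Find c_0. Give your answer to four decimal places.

Put M_i = g'' at the i-th knot. Here h = (2, 2, 2) and Δ = (-3/2, -11/2, 11/2), so the interior equations h_(i-1)·M_(i-1) + 2(h_(i-1)+h_i)·M_i + h_i·M_(i+1) = 6(Δ_i − Δ_(i-1)) read
  2·M_0 + 8·M_1 + 2·M_2 = 6(Δ_1 - Δ_0) = -24
  2·M_1 + 8·M_2 + 2·M_3 = 6(Δ_2 - Δ_1) = 66
Clamped end conditions give two more equations: 2h_0·M_0 + h_0·M_1 = 6(Δ_0 - g'(0)) = -39 and h_2·M_2 + 2h_2·M_3 = 6(g'(6) - Δ_2) = -3.
Hence M_0 = -79/10, M_1 = -37/10, M_2 = 107/10, M_3 = -61/10.
On [0, 2], with g_0(x) = a_0 + b_0·x + c_0·x² + d_0·x³: c_0 = M_0/2 = -79/20, d_0 = (M_1 - M_0)/(6h_0) = 7/20, b_0 = Δ_0 - h_0(2M_0 + M_1)/6 = 5.

-3.9500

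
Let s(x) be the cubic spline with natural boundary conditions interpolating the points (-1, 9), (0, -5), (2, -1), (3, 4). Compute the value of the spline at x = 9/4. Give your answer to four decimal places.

0.3936

Write M_i for s''(x_i). With h_i = 1, 2, 1 and divided differences Δ_i = -14, 2, 5, the continuity of s' gives the tridiagonal system
  1·M_0 + 6·M_1 + 2·M_2 = 6(Δ_1 - Δ_0) = 96
  2·M_1 + 6·M_2 + 1·M_3 = 6(Δ_2 - Δ_1) = 18
Natural end conditions: M_0 = M_3 = 0.
Forward elimination and back-substitution give M_0 = 0, M_1 = 135/8, M_2 = -21/8, M_3 = 0.
On [2, 3], s(x) = -1 + 47/8·(x - 2) - 21/16·(x - 2)² + 7/16·(x - 2)³.
With (x - 2) = 1/4: s(9/4) = 403/1024.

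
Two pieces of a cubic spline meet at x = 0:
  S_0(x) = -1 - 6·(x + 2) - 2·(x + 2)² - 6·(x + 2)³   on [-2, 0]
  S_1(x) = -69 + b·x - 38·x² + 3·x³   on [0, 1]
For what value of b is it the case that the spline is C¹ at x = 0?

-86

S_0'(x) = -6 - 4·(x + 2) - 18·(x + 2)², so S_0'(0) = -86. On the right, S_1'(0) = b, so b = -86.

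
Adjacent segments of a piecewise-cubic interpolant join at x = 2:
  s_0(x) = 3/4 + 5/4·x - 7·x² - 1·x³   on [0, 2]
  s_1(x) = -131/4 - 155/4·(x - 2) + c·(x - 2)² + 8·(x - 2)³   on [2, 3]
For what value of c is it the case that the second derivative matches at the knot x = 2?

s_0''(x) = -14 - 6·x, so s_0''(2) = -26. On the right, s_1''(2) = 2c, so c = -13.

-13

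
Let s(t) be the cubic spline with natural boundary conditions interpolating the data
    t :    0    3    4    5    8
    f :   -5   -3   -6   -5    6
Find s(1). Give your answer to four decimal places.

-2.7444

Put M_i = s'' at the i-th knot. Here h = (3, 1, 1, 3) and Δ = (2/3, -3, 1, 11/3), so the interior equations h_(i-1)·M_(i-1) + 2(h_(i-1)+h_i)·M_i + h_i·M_(i+1) = 6(Δ_i − Δ_(i-1)) read
  3·M_0 + 8·M_1 + 1·M_2 = 6(Δ_1 - Δ_0) = -22
  1·M_1 + 4·M_2 + 1·M_3 = 6(Δ_2 - Δ_1) = 24
  1·M_2 + 8·M_3 + 3·M_4 = 6(Δ_3 - Δ_2) = 16
Natural end conditions: M_0 = M_4 = 0.
Forward elimination and back-substitution give M_0 = 0, M_1 = -143/40, M_2 = 33/5, M_3 = 47/40, M_4 = 0.
On [0, 3], s(t) = -5 + 589/240·t + 0·t² - 143/720·t³.
With t = 1: s(1) = -247/90.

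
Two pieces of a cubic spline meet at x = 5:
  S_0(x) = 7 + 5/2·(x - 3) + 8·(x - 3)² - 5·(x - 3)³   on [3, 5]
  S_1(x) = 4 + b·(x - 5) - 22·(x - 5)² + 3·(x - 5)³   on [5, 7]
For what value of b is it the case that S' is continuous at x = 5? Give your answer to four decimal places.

S_0'(x) = 5/2 + 16·(x - 3) - 15·(x - 3)², so S_0'(5) = -51/2. On the right, S_1'(5) = b, so b = -51/2.

-25.5000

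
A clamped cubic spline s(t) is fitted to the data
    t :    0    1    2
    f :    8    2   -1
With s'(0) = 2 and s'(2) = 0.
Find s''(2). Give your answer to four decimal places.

Write M_i for s''(x_i). With h_i = 1, 1 and divided differences Δ_i = -6, -3, the continuity of s' gives the tridiagonal system
  1·M_0 + 4·M_1 + 1·M_2 = 6(Δ_1 - Δ_0) = 18
Clamped end conditions give two more equations: 2h_0·M_0 + h_0·M_1 = 6(Δ_0 - s'(0)) = -48 and h_1·M_1 + 2h_1·M_2 = 6(s'(2) - Δ_1) = 18.
Solving: M_0 = -59/2, M_1 = 11, M_2 = 7/2.

3.5000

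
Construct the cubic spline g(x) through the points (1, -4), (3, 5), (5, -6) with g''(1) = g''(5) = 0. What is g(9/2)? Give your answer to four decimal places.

-2.0781

Write M_i for g''(x_i). With h_i = 2, 2 and divided differences Δ_i = 9/2, -11/2, the continuity of g' gives the tridiagonal system
  2·M_0 + 8·M_1 + 2·M_2 = 6(Δ_1 - Δ_0) = -60
Natural end conditions: M_0 = M_2 = 0.
Forward elimination and back-substitution give M_0 = 0, M_1 = -15/2, M_2 = 0.
On [3, 5], g(x) = 5 - 1/2·(x - 3) - 15/4·(x - 3)² + 5/8·(x - 3)³.
With (x - 3) = 3/2: g(9/2) = -133/64.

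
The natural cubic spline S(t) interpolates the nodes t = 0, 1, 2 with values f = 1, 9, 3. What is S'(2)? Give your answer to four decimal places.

Put M_i = S'' at the i-th knot. Here h = (1, 1) and Δ = (8, -6), so the interior equations h_(i-1)·M_(i-1) + 2(h_(i-1)+h_i)·M_i + h_i·M_(i+1) = 6(Δ_i − Δ_(i-1)) read
  1·M_0 + 4·M_1 + 1·M_2 = 6(Δ_1 - Δ_0) = -84
Natural end conditions: M_0 = M_2 = 0.
Hence M_0 = 0, M_1 = -21, M_2 = 0.
On [1, 2], S'(t) = b_1 + 2c_1·(t - 1) + 3d_1·(t - 1)² with b_1 = Δ_1 - h_1(2M_1 + M_2)/6 = 1, c_1 = M_1/2 = -21/2, d_1 = (M_2 - M_1)/(6h_1) = 7/2. So S'(2) = -19/2.

-9.5000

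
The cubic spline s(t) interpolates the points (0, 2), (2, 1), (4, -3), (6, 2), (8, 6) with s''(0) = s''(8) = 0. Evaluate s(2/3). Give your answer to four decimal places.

Let σ_i = s''(x_i). Step sizes h_i = 2, 2, 2, 2; slopes of the chords Δ_i = (y_(i+1) - y_i)/h_i = -1/2, -2, 5/2, 2.
  2·σ_0 + 8·σ_1 + 2·σ_2 = 6(Δ_1 - Δ_0) = -9
  2·σ_1 + 8·σ_2 + 2·σ_3 = 6(Δ_2 - Δ_1) = 27
  2·σ_2 + 8·σ_3 + 2·σ_4 = 6(Δ_3 - Δ_2) = -3
Natural end conditions: σ_0 = σ_4 = 0.
Solving: σ_0 = 0, σ_1 = -123/56, σ_2 = 30/7, σ_3 = -81/56, σ_4 = 0.
On [0, 2], s(t) = 2 + 13/56·t + 0·t² - 41/224·t³.
With t = 2/3: s(2/3) = 397/189.

2.1005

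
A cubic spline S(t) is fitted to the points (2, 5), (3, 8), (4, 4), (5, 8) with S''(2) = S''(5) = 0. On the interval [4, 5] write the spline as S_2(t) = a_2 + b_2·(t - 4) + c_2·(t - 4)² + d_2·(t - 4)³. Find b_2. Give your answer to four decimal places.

With m_i denoting the second derivative at x_i, h_i = 1, 1, 1, and Δ_i = (y_(i+1) − y_i)/h_i = 3, -4, 4:
  1·m_0 + 4·m_1 + 1·m_2 = 6(Δ_1 - Δ_0) = -42
  1·m_1 + 4·m_2 + 1·m_3 = 6(Δ_2 - Δ_1) = 48
Natural end conditions: m_0 = m_3 = 0.
Solving: m_0 = 0, m_1 = -72/5, m_2 = 78/5, m_3 = 0.
On [4, 5], with S_2(t) = a_2 + b_2·(t - 4) + c_2·(t - 4)² + d_2·(t - 4)³: c_2 = m_2/2 = 39/5, d_2 = (m_3 - m_2)/(6h_2) = -13/5, b_2 = Δ_2 - h_2(2m_2 + m_3)/6 = -6/5.

-1.2000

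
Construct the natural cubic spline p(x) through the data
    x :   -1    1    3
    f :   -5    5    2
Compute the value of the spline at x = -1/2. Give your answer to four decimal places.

-1.7383

Write M_i for p''(x_i). With h_i = 2, 2 and divided differences Δ_i = 5, -3/2, the continuity of p' gives the tridiagonal system
  2·M_0 + 8·M_1 + 2·M_2 = 6(Δ_1 - Δ_0) = -39
Natural end conditions: M_0 = M_2 = 0.
Forward elimination and back-substitution give M_0 = 0, M_1 = -39/8, M_2 = 0.
On [-1, 1], p(x) = -5 + 53/8·(x + 1) + 0·(x + 1)² - 13/32·(x + 1)³.
With (x + 1) = 1/2: p(-1/2) = -445/256.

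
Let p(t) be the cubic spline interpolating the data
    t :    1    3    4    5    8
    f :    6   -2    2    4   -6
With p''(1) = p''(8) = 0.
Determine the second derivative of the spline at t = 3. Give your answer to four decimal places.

8.7191

Put M_i = p'' at the i-th knot. Here h = (2, 1, 1, 3) and Δ = (-4, 4, 2, -10/3), so the interior equations h_(i-1)·M_(i-1) + 2(h_(i-1)+h_i)·M_i + h_i·M_(i+1) = 6(Δ_i − Δ_(i-1)) read
  2·M_0 + 6·M_1 + 1·M_2 = 6(Δ_1 - Δ_0) = 48
  1·M_1 + 4·M_2 + 1·M_3 = 6(Δ_2 - Δ_1) = -12
  1·M_2 + 8·M_3 + 3·M_4 = 6(Δ_3 - Δ_2) = -32
Natural end conditions: M_0 = M_4 = 0.
Solving the tridiagonal system: M_0 = 0, M_1 = 776/89, M_2 = -384/89, M_3 = -308/89, M_4 = 0.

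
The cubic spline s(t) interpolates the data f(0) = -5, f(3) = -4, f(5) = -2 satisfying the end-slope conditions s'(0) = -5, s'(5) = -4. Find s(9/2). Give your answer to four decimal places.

-0.8781

Let M_i = s''(x_i). Step sizes h_i = 3, 2; slopes of the chords Δ_i = (y_(i+1) - y_i)/h_i = 1/3, 1.
  3·M_0 + 10·M_1 + 2·M_2 = 6(Δ_1 - Δ_0) = 4
Clamped end conditions give two more equations: 2h_0·M_0 + h_0·M_1 = 6(Δ_0 - s'(0)) = 32 and h_1·M_1 + 2h_1·M_2 = 6(s'(5) - Δ_1) = -30.
Forward elimination and back-substitution give M_0 = 77/15, M_1 = 2/5, M_2 = -77/10.
On [3, 5], s(t) = -4 + 33/10·(t - 3) + 1/5·(t - 3)² - 27/40·(t - 3)³.
With (t - 3) = 3/2: s(9/2) = -281/320.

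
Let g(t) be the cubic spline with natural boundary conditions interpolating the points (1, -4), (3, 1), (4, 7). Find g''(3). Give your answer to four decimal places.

Put m_i = g'' at the i-th knot. Here h = (2, 1) and Δ = (5/2, 6), so the interior equations h_(i-1)·m_(i-1) + 2(h_(i-1)+h_i)·m_i + h_i·m_(i+1) = 6(Δ_i − Δ_(i-1)) read
  2·m_0 + 6·m_1 + 1·m_2 = 6(Δ_1 - Δ_0) = 21
Natural end conditions: m_0 = m_2 = 0.
Solving: m_0 = 0, m_1 = 7/2, m_2 = 0.

3.5000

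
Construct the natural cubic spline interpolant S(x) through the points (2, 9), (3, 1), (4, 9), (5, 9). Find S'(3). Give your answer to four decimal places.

With σ_i denoting the second derivative at x_i, h_i = 1, 1, 1, and Δ_i = (y_(i+1) − y_i)/h_i = -8, 8, 0:
  1·σ_0 + 4·σ_1 + 1·σ_2 = 6(Δ_1 - Δ_0) = 96
  1·σ_1 + 4·σ_2 + 1·σ_3 = 6(Δ_2 - Δ_1) = -48
Natural end conditions: σ_0 = σ_3 = 0.
Solving: σ_0 = 0, σ_1 = 144/5, σ_2 = -96/5, σ_3 = 0.
On [3, 4], S'(x) = b_1 + 2c_1·(x - 3) + 3d_1·(x - 3)² with b_1 = Δ_1 - h_1(2σ_1 + σ_2)/6 = 8/5, c_1 = σ_1/2 = 72/5, d_1 = (σ_2 - σ_1)/(6h_1) = -8. So S'(3) = 8/5.

1.6000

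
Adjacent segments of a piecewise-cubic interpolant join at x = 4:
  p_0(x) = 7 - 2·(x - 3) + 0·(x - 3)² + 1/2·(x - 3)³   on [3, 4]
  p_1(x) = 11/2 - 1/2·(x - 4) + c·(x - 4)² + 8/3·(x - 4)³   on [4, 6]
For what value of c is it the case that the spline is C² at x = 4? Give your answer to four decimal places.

1.5000

p_0''(x) = 0 + 3·(x - 3), so p_0''(4) = 3. On the right, p_1''(4) = 2c, so c = 3/2.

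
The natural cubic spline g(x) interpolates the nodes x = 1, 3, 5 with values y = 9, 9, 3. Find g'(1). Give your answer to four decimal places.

0.7500

Put m_i = g'' at the i-th knot. Here h = (2, 2) and Δ = (0, -3), so the interior equations h_(i-1)·m_(i-1) + 2(h_(i-1)+h_i)·m_i + h_i·m_(i+1) = 6(Δ_i − Δ_(i-1)) read
  2·m_0 + 8·m_1 + 2·m_2 = 6(Δ_1 - Δ_0) = -18
Natural end conditions: m_0 = m_2 = 0.
Solving the tridiagonal system: m_0 = 0, m_1 = -9/4, m_2 = 0.
On [1, 3], g'(x) = b_0 + 2c_0·(x - 1) + 3d_0·(x - 1)² with b_0 = Δ_0 - h_0(2m_0 + m_1)/6 = 3/4, c_0 = m_0/2 = 0, d_0 = (m_1 - m_0)/(6h_0) = -3/16. So g'(1) = 3/4.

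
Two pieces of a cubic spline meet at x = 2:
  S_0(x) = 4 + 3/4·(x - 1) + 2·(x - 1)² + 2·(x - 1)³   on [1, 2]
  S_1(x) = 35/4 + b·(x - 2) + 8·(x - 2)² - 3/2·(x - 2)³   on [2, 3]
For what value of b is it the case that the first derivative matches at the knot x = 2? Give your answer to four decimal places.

10.7500

S_0'(x) = 3/4 + 4·(x - 1) + 6·(x - 1)², so S_0'(2) = 43/4. On the right, S_1'(2) = b, so b = 43/4.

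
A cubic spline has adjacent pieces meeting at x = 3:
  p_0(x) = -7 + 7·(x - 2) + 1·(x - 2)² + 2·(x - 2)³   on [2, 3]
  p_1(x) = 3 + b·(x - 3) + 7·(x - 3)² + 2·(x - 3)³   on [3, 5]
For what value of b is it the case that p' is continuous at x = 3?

p_0'(x) = 7 + 2·(x - 2) + 6·(x - 2)², so p_0'(3) = 15. On the right, p_1'(3) = b, so b = 15.

15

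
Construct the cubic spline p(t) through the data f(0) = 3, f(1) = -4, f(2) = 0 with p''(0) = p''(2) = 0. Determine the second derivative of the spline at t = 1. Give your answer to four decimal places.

16.5000

With M_i denoting the second derivative at x_i, h_i = 1, 1, and Δ_i = (y_(i+1) − y_i)/h_i = -7, 4:
  1·M_0 + 4·M_1 + 1·M_2 = 6(Δ_1 - Δ_0) = 66
Natural end conditions: M_0 = M_2 = 0.
Solving the tridiagonal system: M_0 = 0, M_1 = 33/2, M_2 = 0.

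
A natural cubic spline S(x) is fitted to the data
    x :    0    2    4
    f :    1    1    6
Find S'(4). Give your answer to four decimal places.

Write M_i for S''(x_i). With h_i = 2, 2 and divided differences Δ_i = 0, 5/2, the continuity of S' gives the tridiagonal system
  2·M_0 + 8·M_1 + 2·M_2 = 6(Δ_1 - Δ_0) = 15
Natural end conditions: M_0 = M_2 = 0.
Forward elimination and back-substitution give M_0 = 0, M_1 = 15/8, M_2 = 0.
On [2, 4], S'(x) = b_1 + 2c_1·(x - 2) + 3d_1·(x - 2)² with b_1 = Δ_1 - h_1(2M_1 + M_2)/6 = 5/4, c_1 = M_1/2 = 15/16, d_1 = (M_2 - M_1)/(6h_1) = -5/32. So S'(4) = 25/8.

3.1250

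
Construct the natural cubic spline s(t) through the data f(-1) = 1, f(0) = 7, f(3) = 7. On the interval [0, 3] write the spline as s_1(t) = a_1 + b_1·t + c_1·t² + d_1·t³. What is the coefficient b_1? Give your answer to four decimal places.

Let m_i = s''(x_i). Step sizes h_i = 1, 3; slopes of the chords Δ_i = (y_(i+1) - y_i)/h_i = 6, 0.
  1·m_0 + 8·m_1 + 3·m_2 = 6(Δ_1 - Δ_0) = -36
Natural end conditions: m_0 = m_2 = 0.
Hence m_0 = 0, m_1 = -9/2, m_2 = 0.
On [0, 3], with s_1(t) = a_1 + b_1·t + c_1·t² + d_1·t³: c_1 = m_1/2 = -9/4, d_1 = (m_2 - m_1)/(6h_1) = 1/4, b_1 = Δ_1 - h_1(2m_1 + m_2)/6 = 9/2.

4.5000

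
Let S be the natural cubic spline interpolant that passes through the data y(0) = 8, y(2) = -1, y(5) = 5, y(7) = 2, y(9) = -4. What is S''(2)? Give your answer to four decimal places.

Let m_i = S''(x_i). Step sizes h_i = 2, 3, 2, 2; slopes of the chords Δ_i = (y_(i+1) - y_i)/h_i = -9/2, 2, -3/2, -3.
  2·m_0 + 10·m_1 + 3·m_2 = 6(Δ_1 - Δ_0) = 39
  3·m_1 + 10·m_2 + 2·m_3 = 6(Δ_2 - Δ_1) = -21
  2·m_2 + 8·m_3 + 2·m_4 = 6(Δ_3 - Δ_2) = -9
Natural end conditions: m_0 = m_4 = 0.
Hence m_0 = 0, m_1 = 1707/344, m_2 = -609/172, m_3 = -165/688, m_4 = 0.

4.9622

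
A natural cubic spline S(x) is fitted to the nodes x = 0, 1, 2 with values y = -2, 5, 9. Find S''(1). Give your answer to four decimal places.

Let σ_i = S''(x_i). Step sizes h_i = 1, 1; slopes of the chords Δ_i = (y_(i+1) - y_i)/h_i = 7, 4.
  1·σ_0 + 4·σ_1 + 1·σ_2 = 6(Δ_1 - Δ_0) = -18
Natural end conditions: σ_0 = σ_2 = 0.
Solving the tridiagonal system: σ_0 = 0, σ_1 = -9/2, σ_2 = 0.

-4.5000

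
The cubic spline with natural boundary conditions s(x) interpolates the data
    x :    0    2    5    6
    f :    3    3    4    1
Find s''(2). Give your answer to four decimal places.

1.0704

Write m_i for s''(x_i). With h_i = 2, 3, 1 and divided differences Δ_i = 0, 1/3, -3, the continuity of s' gives the tridiagonal system
  2·m_0 + 10·m_1 + 3·m_2 = 6(Δ_1 - Δ_0) = 2
  3·m_1 + 8·m_2 + 1·m_3 = 6(Δ_2 - Δ_1) = -20
Natural end conditions: m_0 = m_3 = 0.
Solving: m_0 = 0, m_1 = 76/71, m_2 = -206/71, m_3 = 0.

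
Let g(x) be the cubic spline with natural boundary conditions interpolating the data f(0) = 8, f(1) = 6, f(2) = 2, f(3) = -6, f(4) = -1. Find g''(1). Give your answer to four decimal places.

Put σ_i = g'' at the i-th knot. Here h = (1, 1, 1, 1) and Δ = (-2, -4, -8, 5), so the interior equations h_(i-1)·σ_(i-1) + 2(h_(i-1)+h_i)·σ_i + h_i·σ_(i+1) = 6(Δ_i − Δ_(i-1)) read
  1·σ_0 + 4·σ_1 + 1·σ_2 = 6(Δ_1 - Δ_0) = -12
  1·σ_1 + 4·σ_2 + 1·σ_3 = 6(Δ_2 - Δ_1) = -24
  1·σ_2 + 4·σ_3 + 1·σ_4 = 6(Δ_3 - Δ_2) = 78
Natural end conditions: σ_0 = σ_4 = 0.
Solving the tridiagonal system: σ_0 = 0, σ_1 = -3/28, σ_2 = -81/7, σ_3 = 627/28, σ_4 = 0.

-0.1071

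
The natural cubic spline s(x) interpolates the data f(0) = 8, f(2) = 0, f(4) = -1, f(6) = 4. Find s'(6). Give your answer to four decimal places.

3.0667

With m_i denoting the second derivative at x_i, h_i = 2, 2, 2, and Δ_i = (y_(i+1) − y_i)/h_i = -4, -1/2, 5/2:
  2·m_0 + 8·m_1 + 2·m_2 = 6(Δ_1 - Δ_0) = 21
  2·m_1 + 8·m_2 + 2·m_3 = 6(Δ_2 - Δ_1) = 18
Natural end conditions: m_0 = m_3 = 0.
Hence m_0 = 0, m_1 = 11/5, m_2 = 17/10, m_3 = 0.
On [4, 6], s'(x) = b_2 + 2c_2·(x - 4) + 3d_2·(x - 4)² with b_2 = Δ_2 - h_2(2m_2 + m_3)/6 = 41/30, c_2 = m_2/2 = 17/20, d_2 = (m_3 - m_2)/(6h_2) = -17/120. So s'(6) = 46/15.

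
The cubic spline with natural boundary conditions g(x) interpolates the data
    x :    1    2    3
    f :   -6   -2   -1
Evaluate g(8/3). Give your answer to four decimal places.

-1.1111

With M_i denoting the second derivative at x_i, h_i = 1, 1, and Δ_i = (y_(i+1) − y_i)/h_i = 4, 1:
  1·M_0 + 4·M_1 + 1·M_2 = 6(Δ_1 - Δ_0) = -18
Natural end conditions: M_0 = M_2 = 0.
Hence M_0 = 0, M_1 = -9/2, M_2 = 0.
On [2, 3], g(x) = -2 + 5/2·(x - 2) - 9/4·(x - 2)² + 3/4·(x - 2)³.
With (x - 2) = 2/3: g(8/3) = -10/9.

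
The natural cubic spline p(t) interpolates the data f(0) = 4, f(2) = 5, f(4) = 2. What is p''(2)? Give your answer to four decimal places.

Put m_i = p'' at the i-th knot. Here h = (2, 2) and Δ = (1/2, -3/2), so the interior equations h_(i-1)·m_(i-1) + 2(h_(i-1)+h_i)·m_i + h_i·m_(i+1) = 6(Δ_i − Δ_(i-1)) read
  2·m_0 + 8·m_1 + 2·m_2 = 6(Δ_1 - Δ_0) = -12
Natural end conditions: m_0 = m_2 = 0.
Hence m_0 = 0, m_1 = -3/2, m_2 = 0.

-1.5000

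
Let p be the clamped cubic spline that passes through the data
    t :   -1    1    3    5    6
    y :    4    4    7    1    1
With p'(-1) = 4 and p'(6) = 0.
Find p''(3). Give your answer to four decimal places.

-5.9012

With σ_i denoting the second derivative at x_i, h_i = 2, 2, 2, 1, and Δ_i = (y_(i+1) − y_i)/h_i = 0, 3/2, -3, 0:
  2·σ_0 + 8·σ_1 + 2·σ_2 = 6(Δ_1 - Δ_0) = 9
  2·σ_1 + 8·σ_2 + 2·σ_3 = 6(Δ_2 - Δ_1) = -27
  2·σ_2 + 6·σ_3 + 1·σ_4 = 6(Δ_3 - Δ_2) = 18
Clamped end conditions give two more equations: 2h_0·σ_0 + h_0·σ_1 = 6(Δ_0 - p'(-1)) = -24 and h_3·σ_3 + 2h_3·σ_4 = 6(p'(6) - Δ_3) = 0.
Solving the tridiagonal system: σ_0 = -1435/172, σ_1 = 403/86, σ_2 = -1015/172, σ_3 = 233/43, σ_4 = -233/86.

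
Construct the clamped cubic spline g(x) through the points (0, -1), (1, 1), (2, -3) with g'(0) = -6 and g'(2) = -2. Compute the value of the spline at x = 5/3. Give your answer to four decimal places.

Let m_i = g''(x_i). Step sizes h_i = 1, 1; slopes of the chords Δ_i = (y_(i+1) - y_i)/h_i = 2, -4.
  1·m_0 + 4·m_1 + 1·m_2 = 6(Δ_1 - Δ_0) = -36
Clamped end conditions give two more equations: 2h_0·m_0 + h_0·m_1 = 6(Δ_0 - g'(0)) = 48 and h_1·m_1 + 2h_1·m_2 = 6(g'(2) - Δ_1) = 12.
Forward elimination and back-substitution give m_0 = 35, m_1 = -22, m_2 = 17.
On [1, 2], g(x) = 1 + 1/2·(x - 1) - 11·(x - 1)² + 13/2·(x - 1)³.
With (x - 1) = 2/3: g(5/3) = -44/27.

-1.6296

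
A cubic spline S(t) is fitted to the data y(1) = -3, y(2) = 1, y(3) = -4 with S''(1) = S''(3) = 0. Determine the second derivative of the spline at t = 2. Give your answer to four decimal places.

-13.5000

With M_i denoting the second derivative at x_i, h_i = 1, 1, and Δ_i = (y_(i+1) − y_i)/h_i = 4, -5:
  1·M_0 + 4·M_1 + 1·M_2 = 6(Δ_1 - Δ_0) = -54
Natural end conditions: M_0 = M_2 = 0.
Hence M_0 = 0, M_1 = -27/2, M_2 = 0.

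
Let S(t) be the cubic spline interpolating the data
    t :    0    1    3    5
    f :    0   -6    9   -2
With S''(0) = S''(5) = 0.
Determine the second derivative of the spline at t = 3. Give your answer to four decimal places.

Let m_i = S''(x_i). Step sizes h_i = 1, 2, 2; slopes of the chords Δ_i = (y_(i+1) - y_i)/h_i = -6, 15/2, -11/2.
  1·m_0 + 6·m_1 + 2·m_2 = 6(Δ_1 - Δ_0) = 81
  2·m_1 + 8·m_2 + 2·m_3 = 6(Δ_2 - Δ_1) = -78
Natural end conditions: m_0 = m_3 = 0.
Solving the tridiagonal system: m_0 = 0, m_1 = 201/11, m_2 = -315/22, m_3 = 0.

-14.3182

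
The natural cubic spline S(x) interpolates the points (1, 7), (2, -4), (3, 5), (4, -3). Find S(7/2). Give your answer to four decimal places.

3.2000

Let m_i = S''(x_i). Step sizes h_i = 1, 1, 1; slopes of the chords Δ_i = (y_(i+1) - y_i)/h_i = -11, 9, -8.
  1·m_0 + 4·m_1 + 1·m_2 = 6(Δ_1 - Δ_0) = 120
  1·m_1 + 4·m_2 + 1·m_3 = 6(Δ_2 - Δ_1) = -102
Natural end conditions: m_0 = m_3 = 0.
Solving the tridiagonal system: m_0 = 0, m_1 = 194/5, m_2 = -176/5, m_3 = 0.
On [3, 4], S(x) = 5 + 56/15·(x - 3) - 88/5·(x - 3)² + 88/15·(x - 3)³.
With (x - 3) = 1/2: S(7/2) = 16/5.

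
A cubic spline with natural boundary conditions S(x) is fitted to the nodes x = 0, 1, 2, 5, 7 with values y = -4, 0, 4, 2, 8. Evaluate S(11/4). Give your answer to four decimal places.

With σ_i denoting the second derivative at x_i, h_i = 1, 1, 3, 2, and Δ_i = (y_(i+1) − y_i)/h_i = 4, 4, -2/3, 3:
  1·σ_0 + 4·σ_1 + 1·σ_2 = 6(Δ_1 - Δ_0) = 0
  1·σ_1 + 8·σ_2 + 3·σ_3 = 6(Δ_2 - Δ_1) = -28
  3·σ_2 + 10·σ_3 + 2·σ_4 = 6(Δ_3 - Δ_2) = 22
Natural end conditions: σ_0 = σ_4 = 0.
Solving the tridiagonal system: σ_0 = 0, σ_1 = 173/137, σ_2 = -692/137, σ_3 = 509/137, σ_4 = 0.
On [2, 5], S(x) = 4 + 2077/822·(x - 2) - 346/137·(x - 2)² + 1201/2466·(x - 2)³.
With (x - 2) = 3/4: S(11/4) = 82067/17536.

4.6799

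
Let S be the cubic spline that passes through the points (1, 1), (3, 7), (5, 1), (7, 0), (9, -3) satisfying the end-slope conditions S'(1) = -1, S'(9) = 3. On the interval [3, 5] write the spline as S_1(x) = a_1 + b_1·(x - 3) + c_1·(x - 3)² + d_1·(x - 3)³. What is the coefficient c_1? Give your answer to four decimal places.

-4.1429

Let m_i = S''(x_i). Step sizes h_i = 2, 2, 2, 2; slopes of the chords Δ_i = (y_(i+1) - y_i)/h_i = 3, -3, -1/2, -3/2.
  2·m_0 + 8·m_1 + 2·m_2 = 6(Δ_1 - Δ_0) = -36
  2·m_1 + 8·m_2 + 2·m_3 = 6(Δ_2 - Δ_1) = 15
  2·m_2 + 8·m_3 + 2·m_4 = 6(Δ_3 - Δ_2) = -6
Clamped end conditions give two more equations: 2h_0·m_0 + h_0·m_1 = 6(Δ_0 - S'(1)) = 24 and h_3·m_3 + 2h_3·m_4 = 6(S'(9) - Δ_3) = 27.
Solving: m_0 = 71/7, m_1 = -58/7, m_2 = 5, m_3 = -59/14, m_4 = 62/7.
On [3, 5], with S_1(x) = a_1 + b_1·(x - 3) + c_1·(x - 3)² + d_1·(x - 3)³: c_1 = m_1/2 = -29/7, d_1 = (m_2 - m_1)/(6h_1) = 31/28, b_1 = Δ_1 - h_1(2m_1 + m_2)/6 = 6/7.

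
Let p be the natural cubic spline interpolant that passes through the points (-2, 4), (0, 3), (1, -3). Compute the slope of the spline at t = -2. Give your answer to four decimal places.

Let M_i = p''(x_i). Step sizes h_i = 2, 1; slopes of the chords Δ_i = (y_(i+1) - y_i)/h_i = -1/2, -6.
  2·M_0 + 6·M_1 + 1·M_2 = 6(Δ_1 - Δ_0) = -33
Natural end conditions: M_0 = M_2 = 0.
Solving the tridiagonal system: M_0 = 0, M_1 = -11/2, M_2 = 0.
On [-2, 0], p'(t) = b_0 + 2c_0·(t + 2) + 3d_0·(t + 2)² with b_0 = Δ_0 - h_0(2M_0 + M_1)/6 = 4/3, c_0 = M_0/2 = 0, d_0 = (M_1 - M_0)/(6h_0) = -11/24. So p'(-2) = 4/3.

1.3333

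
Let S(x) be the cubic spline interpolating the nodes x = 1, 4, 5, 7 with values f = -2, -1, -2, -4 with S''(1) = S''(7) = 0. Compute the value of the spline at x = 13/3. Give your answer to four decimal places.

-1.2787

With M_i denoting the second derivative at x_i, h_i = 3, 1, 2, and Δ_i = (y_(i+1) − y_i)/h_i = 1/3, -1, -1:
  3·M_0 + 8·M_1 + 1·M_2 = 6(Δ_1 - Δ_0) = -8
  1·M_1 + 6·M_2 + 2·M_3 = 6(Δ_2 - Δ_1) = 0
Natural end conditions: M_0 = M_3 = 0.
Forward elimination and back-substitution give M_0 = 0, M_1 = -48/47, M_2 = 8/47, M_3 = 0.
On [4, 5], S(x) = -1 - 97/141·(x - 4) - 24/47·(x - 4)² + 28/141·(x - 4)³.
With (x - 4) = 1/3: S(13/3) = -4868/3807.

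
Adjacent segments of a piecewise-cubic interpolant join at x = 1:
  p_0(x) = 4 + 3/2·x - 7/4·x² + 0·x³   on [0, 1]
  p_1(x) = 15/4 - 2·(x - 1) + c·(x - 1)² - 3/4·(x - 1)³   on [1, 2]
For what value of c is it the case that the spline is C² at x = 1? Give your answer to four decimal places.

-1.7500

p_0''(x) = -7/2 + 0·x, so p_0''(1) = -7/2. On the right, p_1''(1) = 2c, so c = -7/4.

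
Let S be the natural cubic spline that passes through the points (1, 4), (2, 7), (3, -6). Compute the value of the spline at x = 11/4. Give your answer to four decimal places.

-1.8125

Let σ_i = S''(x_i). Step sizes h_i = 1, 1; slopes of the chords Δ_i = (y_(i+1) - y_i)/h_i = 3, -13.
  1·σ_0 + 4·σ_1 + 1·σ_2 = 6(Δ_1 - Δ_0) = -96
Natural end conditions: σ_0 = σ_2 = 0.
Forward elimination and back-substitution give σ_0 = 0, σ_1 = -24, σ_2 = 0.
On [2, 3], S(x) = 7 - 5·(x - 2) - 12·(x - 2)² + 4·(x - 2)³.
With (x - 2) = 3/4: S(11/4) = -29/16.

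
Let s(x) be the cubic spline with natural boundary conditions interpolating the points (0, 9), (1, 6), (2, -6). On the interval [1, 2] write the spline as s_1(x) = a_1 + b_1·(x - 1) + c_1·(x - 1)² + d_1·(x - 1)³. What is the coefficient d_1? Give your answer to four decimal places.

2.2500

With σ_i denoting the second derivative at x_i, h_i = 1, 1, and Δ_i = (y_(i+1) − y_i)/h_i = -3, -12:
  1·σ_0 + 4·σ_1 + 1·σ_2 = 6(Δ_1 - Δ_0) = -54
Natural end conditions: σ_0 = σ_2 = 0.
Solving: σ_0 = 0, σ_1 = -27/2, σ_2 = 0.
On [1, 2], with s_1(x) = a_1 + b_1·(x - 1) + c_1·(x - 1)² + d_1·(x - 1)³: c_1 = σ_1/2 = -27/4, d_1 = (σ_2 - σ_1)/(6h_1) = 9/4, b_1 = Δ_1 - h_1(2σ_1 + σ_2)/6 = -15/2.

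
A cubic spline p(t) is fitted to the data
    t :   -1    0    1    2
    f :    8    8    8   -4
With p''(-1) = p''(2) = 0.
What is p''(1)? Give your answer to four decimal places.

Put m_i = p'' at the i-th knot. Here h = (1, 1, 1) and Δ = (0, 0, -12), so the interior equations h_(i-1)·m_(i-1) + 2(h_(i-1)+h_i)·m_i + h_i·m_(i+1) = 6(Δ_i − Δ_(i-1)) read
  1·m_0 + 4·m_1 + 1·m_2 = 6(Δ_1 - Δ_0) = 0
  1·m_1 + 4·m_2 + 1·m_3 = 6(Δ_2 - Δ_1) = -72
Natural end conditions: m_0 = m_3 = 0.
Solving: m_0 = 0, m_1 = 24/5, m_2 = -96/5, m_3 = 0.

-19.2000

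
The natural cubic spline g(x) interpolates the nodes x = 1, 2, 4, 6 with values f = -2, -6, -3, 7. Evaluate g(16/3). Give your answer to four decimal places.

Write M_i for g''(x_i). With h_i = 1, 2, 2 and divided differences Δ_i = -4, 3/2, 5, the continuity of g' gives the tridiagonal system
  1·M_0 + 6·M_1 + 2·M_2 = 6(Δ_1 - Δ_0) = 33
  2·M_1 + 8·M_2 + 2·M_3 = 6(Δ_2 - Δ_1) = 21
Natural end conditions: M_0 = M_3 = 0.
Solving: M_0 = 0, M_1 = 111/22, M_2 = 15/11, M_3 = 0.
On [4, 6], g(x) = -3 + 45/11·(x - 4) + 15/22·(x - 4)² - 5/44·(x - 4)³.
With (x - 4) = 4/3: g(16/3) = 1009/297.

3.3973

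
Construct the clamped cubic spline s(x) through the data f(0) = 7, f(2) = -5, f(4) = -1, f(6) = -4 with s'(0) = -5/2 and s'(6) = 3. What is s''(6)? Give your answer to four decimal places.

10.7333

Put σ_i = s'' at the i-th knot. Here h = (2, 2, 2) and Δ = (-6, 2, -3/2), so the interior equations h_(i-1)·σ_(i-1) + 2(h_(i-1)+h_i)·σ_i + h_i·σ_(i+1) = 6(Δ_i − Δ_(i-1)) read
  2·σ_0 + 8·σ_1 + 2·σ_2 = 6(Δ_1 - Δ_0) = 48
  2·σ_1 + 8·σ_2 + 2·σ_3 = 6(Δ_2 - Δ_1) = -21
Clamped end conditions give two more equations: 2h_0·σ_0 + h_0·σ_1 = 6(Δ_0 - s'(0)) = -21 and h_2·σ_2 + 2h_2·σ_3 = 6(s'(6) - Δ_2) = 27.
Solving: σ_0 = -317/30, σ_1 = 319/30, σ_2 = -239/30, σ_3 = 161/15.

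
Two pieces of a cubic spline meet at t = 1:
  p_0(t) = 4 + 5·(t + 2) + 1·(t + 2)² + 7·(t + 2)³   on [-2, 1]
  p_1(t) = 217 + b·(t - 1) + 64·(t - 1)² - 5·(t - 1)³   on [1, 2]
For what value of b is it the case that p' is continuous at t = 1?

200

p_0'(t) = 5 + 2·(t + 2) + 21·(t + 2)², so p_0'(1) = 200. On the right, p_1'(1) = b, so b = 200.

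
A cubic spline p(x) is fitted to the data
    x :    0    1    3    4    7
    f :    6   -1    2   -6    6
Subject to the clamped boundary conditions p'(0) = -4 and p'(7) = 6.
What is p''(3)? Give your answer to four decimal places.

Write σ_i for p''(x_i). With h_i = 1, 2, 1, 3 and divided differences Δ_i = -7, 3/2, -8, 4, the continuity of p' gives the tridiagonal system
  1·σ_0 + 6·σ_1 + 2·σ_2 = 6(Δ_1 - Δ_0) = 51
  2·σ_1 + 6·σ_2 + 1·σ_3 = 6(Δ_2 - Δ_1) = -57
  1·σ_2 + 8·σ_3 + 3·σ_4 = 6(Δ_3 - Δ_2) = 72
Clamped end conditions give two more equations: 2h_0·σ_0 + h_0·σ_1 = 6(Δ_0 - p'(0)) = -18 and h_3·σ_3 + 2h_3·σ_4 = 6(p'(7) - Δ_3) = 12.
Solving the tridiagonal system: σ_0 = -2149/122, σ_1 = 1051/61, σ_2 = -4241/244, σ_3 = 1565/122, σ_4 = -1077/244.

-17.3811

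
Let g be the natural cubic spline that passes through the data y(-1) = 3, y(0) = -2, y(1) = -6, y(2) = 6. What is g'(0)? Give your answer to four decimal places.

With M_i denoting the second derivative at x_i, h_i = 1, 1, 1, and Δ_i = (y_(i+1) − y_i)/h_i = -5, -4, 12:
  1·M_0 + 4·M_1 + 1·M_2 = 6(Δ_1 - Δ_0) = 6
  1·M_1 + 4·M_2 + 1·M_3 = 6(Δ_2 - Δ_1) = 96
Natural end conditions: M_0 = M_3 = 0.
Solving: M_0 = 0, M_1 = -24/5, M_2 = 126/5, M_3 = 0.
On [0, 1], g'(x) = b_1 + 2c_1·x + 3d_1·x² with b_1 = Δ_1 - h_1(2M_1 + M_2)/6 = -33/5, c_1 = M_1/2 = -12/5, d_1 = (M_2 - M_1)/(6h_1) = 5. So g'(0) = -33/5.

-6.6000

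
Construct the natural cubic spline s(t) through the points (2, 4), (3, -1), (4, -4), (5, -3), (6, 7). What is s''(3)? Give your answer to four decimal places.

Let m_i = s''(x_i). Step sizes h_i = 1, 1, 1, 1; slopes of the chords Δ_i = (y_(i+1) - y_i)/h_i = -5, -3, 1, 10.
  1·m_0 + 4·m_1 + 1·m_2 = 6(Δ_1 - Δ_0) = 12
  1·m_1 + 4·m_2 + 1·m_3 = 6(Δ_2 - Δ_1) = 24
  1·m_2 + 4·m_3 + 1·m_4 = 6(Δ_3 - Δ_2) = 54
Natural end conditions: m_0 = m_4 = 0.
Hence m_0 = 0, m_1 = 69/28, m_2 = 15/7, m_3 = 363/28, m_4 = 0.

2.4643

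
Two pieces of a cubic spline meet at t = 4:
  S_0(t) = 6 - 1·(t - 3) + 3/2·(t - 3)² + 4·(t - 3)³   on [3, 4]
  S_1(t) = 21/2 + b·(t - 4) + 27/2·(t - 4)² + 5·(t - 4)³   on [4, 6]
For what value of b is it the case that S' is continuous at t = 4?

S_0'(t) = -1 + 3·(t - 3) + 12·(t - 3)², so S_0'(4) = 14. On the right, S_1'(4) = b, so b = 14.

14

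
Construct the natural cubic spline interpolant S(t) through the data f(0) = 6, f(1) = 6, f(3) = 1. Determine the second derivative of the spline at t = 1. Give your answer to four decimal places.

Let M_i = S''(x_i). Step sizes h_i = 1, 2; slopes of the chords Δ_i = (y_(i+1) - y_i)/h_i = 0, -5/2.
  1·M_0 + 6·M_1 + 2·M_2 = 6(Δ_1 - Δ_0) = -15
Natural end conditions: M_0 = M_2 = 0.
Solving: M_0 = 0, M_1 = -5/2, M_2 = 0.

-2.5000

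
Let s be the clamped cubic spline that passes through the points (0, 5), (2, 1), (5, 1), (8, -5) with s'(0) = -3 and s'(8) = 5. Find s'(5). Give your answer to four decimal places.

Let M_i = s''(x_i). Step sizes h_i = 2, 3, 3; slopes of the chords Δ_i = (y_(i+1) - y_i)/h_i = -2, 0, -2.
  2·M_0 + 10·M_1 + 3·M_2 = 6(Δ_1 - Δ_0) = 12
  3·M_1 + 12·M_2 + 3·M_3 = 6(Δ_2 - Δ_1) = -12
Clamped end conditions give two more equations: 2h_0·M_0 + h_0·M_1 = 6(Δ_0 - s'(0)) = 6 and h_2·M_2 + 2h_2·M_3 = 6(s'(8) - Δ_2) = 42.
Solving the tridiagonal system: M_0 = 7/19, M_1 = 43/19, M_2 = -72/19, M_3 = 169/19.
On [5, 8], s'(t) = b_2 + 2c_2·(t - 5) + 3d_2·(t - 5)² with b_2 = Δ_2 - h_2(2M_2 + M_3)/6 = -101/38, c_2 = M_2/2 = -36/19, d_2 = (M_3 - M_2)/(6h_2) = 241/342. So s'(5) = -101/38.

-2.6579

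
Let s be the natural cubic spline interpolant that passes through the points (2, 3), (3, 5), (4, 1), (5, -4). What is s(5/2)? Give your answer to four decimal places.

Let σ_i = s''(x_i). Step sizes h_i = 1, 1, 1; slopes of the chords Δ_i = (y_(i+1) - y_i)/h_i = 2, -4, -5.
  1·σ_0 + 4·σ_1 + 1·σ_2 = 6(Δ_1 - Δ_0) = -36
  1·σ_1 + 4·σ_2 + 1·σ_3 = 6(Δ_2 - Δ_1) = -6
Natural end conditions: σ_0 = σ_3 = 0.
Forward elimination and back-substitution give σ_0 = 0, σ_1 = -46/5, σ_2 = 4/5, σ_3 = 0.
On [2, 3], s(x) = 3 + 53/15·(x - 2) + 0·(x - 2)² - 23/15·(x - 2)³.
With (x - 2) = 1/2: s(5/2) = 183/40.

4.5750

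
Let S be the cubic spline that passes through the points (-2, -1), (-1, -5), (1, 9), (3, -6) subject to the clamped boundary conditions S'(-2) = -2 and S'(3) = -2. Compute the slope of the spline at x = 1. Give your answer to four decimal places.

0.0870

Put σ_i = S'' at the i-th knot. Here h = (1, 2, 2) and Δ = (-4, 7, -15/2), so the interior equations h_(i-1)·σ_(i-1) + 2(h_(i-1)+h_i)·σ_i + h_i·σ_(i+1) = 6(Δ_i − Δ_(i-1)) read
  1·σ_0 + 6·σ_1 + 2·σ_2 = 6(Δ_1 - Δ_0) = 66
  2·σ_1 + 8·σ_2 + 2·σ_3 = 6(Δ_2 - Δ_1) = -87
Clamped end conditions give two more equations: 2h_0·σ_0 + h_0·σ_1 = 6(Δ_0 - S'(-2)) = -12 and h_2·σ_2 + 2h_2·σ_3 = 6(S'(3) - Δ_2) = 33.
Hence σ_0 = -375/23, σ_1 = 474/23, σ_2 = -951/46, σ_3 = 855/46.
On [1, 3], S'(x) = b_2 + 2c_2·(x - 1) + 3d_2·(x - 1)² with b_2 = Δ_2 - h_2(2σ_2 + σ_3)/6 = 2/23, c_2 = σ_2/2 = -951/92, d_2 = (σ_3 - σ_2)/(6h_2) = 301/92. So S'(1) = 2/23.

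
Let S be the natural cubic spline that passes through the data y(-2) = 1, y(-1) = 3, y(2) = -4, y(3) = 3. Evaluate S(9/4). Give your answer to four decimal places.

-2.7730

Let M_i = S''(x_i). Step sizes h_i = 1, 3, 1; slopes of the chords Δ_i = (y_(i+1) - y_i)/h_i = 2, -7/3, 7.
  1·M_0 + 8·M_1 + 3·M_2 = 6(Δ_1 - Δ_0) = -26
  3·M_1 + 8·M_2 + 1·M_3 = 6(Δ_2 - Δ_1) = 56
Natural end conditions: M_0 = M_3 = 0.
Forward elimination and back-substitution give M_0 = 0, M_1 = -376/55, M_2 = 526/55, M_3 = 0.
On [2, 3], S(x) = -4 + 629/165·(x - 2) + 263/55·(x - 2)² - 263/165·(x - 2)³.
With (x - 2) = 1/4: S(9/4) = -9761/3520.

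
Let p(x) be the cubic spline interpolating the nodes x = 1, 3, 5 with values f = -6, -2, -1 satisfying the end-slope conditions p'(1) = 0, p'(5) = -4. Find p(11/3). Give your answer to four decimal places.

With m_i denoting the second derivative at x_i, h_i = 2, 2, and Δ_i = (y_(i+1) − y_i)/h_i = 2, 1/2:
  2·m_0 + 8·m_1 + 2·m_2 = 6(Δ_1 - Δ_0) = -9
Clamped end conditions give two more equations: 2h_0·m_0 + h_0·m_1 = 6(Δ_0 - p'(1)) = 12 and h_1·m_1 + 2h_1·m_2 = 6(p'(5) - Δ_1) = -27.
Forward elimination and back-substitution give m_0 = 25/8, m_1 = -1/4, m_2 = -53/8.
On [3, 5], p(x) = -2 + 23/8·(x - 3) - 1/8·(x - 3)² - 17/32·(x - 3)³.
With (x - 3) = 2/3: p(11/3) = -8/27.

-0.2963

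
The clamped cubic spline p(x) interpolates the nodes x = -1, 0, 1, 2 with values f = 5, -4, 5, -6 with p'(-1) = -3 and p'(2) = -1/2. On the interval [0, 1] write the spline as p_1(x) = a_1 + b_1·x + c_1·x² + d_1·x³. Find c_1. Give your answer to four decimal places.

Put σ_i = p'' at the i-th knot. Here h = (1, 1, 1) and Δ = (-9, 9, -11), so the interior equations h_(i-1)·σ_(i-1) + 2(h_(i-1)+h_i)·σ_i + h_i·σ_(i+1) = 6(Δ_i − Δ_(i-1)) read
  1·σ_0 + 4·σ_1 + 1·σ_2 = 6(Δ_1 - Δ_0) = 108
  1·σ_1 + 4·σ_2 + 1·σ_3 = 6(Δ_2 - Δ_1) = -120
Clamped end conditions give two more equations: 2h_0·σ_0 + h_0·σ_1 = 6(Δ_0 - p'(-1)) = -36 and h_2·σ_2 + 2h_2·σ_3 = 6(p'(2) - Δ_2) = 63.
Solving: σ_0 = -133/3, σ_1 = 158/3, σ_2 = -175/3, σ_3 = 182/3.
On [0, 1], with p_1(x) = a_1 + b_1·x + c_1·x² + d_1·x³: c_1 = σ_1/2 = 79/3, d_1 = (σ_2 - σ_1)/(6h_1) = -37/2, b_1 = Δ_1 - h_1(2σ_1 + σ_2)/6 = 7/6.

26.3333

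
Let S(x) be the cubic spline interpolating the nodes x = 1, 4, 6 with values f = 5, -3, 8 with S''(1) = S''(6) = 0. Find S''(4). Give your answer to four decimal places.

With M_i denoting the second derivative at x_i, h_i = 3, 2, and Δ_i = (y_(i+1) − y_i)/h_i = -8/3, 11/2:
  3·M_0 + 10·M_1 + 2·M_2 = 6(Δ_1 - Δ_0) = 49
Natural end conditions: M_0 = M_2 = 0.
Solving: M_0 = 0, M_1 = 49/10, M_2 = 0.

4.9000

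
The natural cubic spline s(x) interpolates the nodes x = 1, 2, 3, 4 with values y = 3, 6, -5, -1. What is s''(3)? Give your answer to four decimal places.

29.6000

Put σ_i = s'' at the i-th knot. Here h = (1, 1, 1) and Δ = (3, -11, 4), so the interior equations h_(i-1)·σ_(i-1) + 2(h_(i-1)+h_i)·σ_i + h_i·σ_(i+1) = 6(Δ_i − Δ_(i-1)) read
  1·σ_0 + 4·σ_1 + 1·σ_2 = 6(Δ_1 - Δ_0) = -84
  1·σ_1 + 4·σ_2 + 1·σ_3 = 6(Δ_2 - Δ_1) = 90
Natural end conditions: σ_0 = σ_3 = 0.
Solving the tridiagonal system: σ_0 = 0, σ_1 = -142/5, σ_2 = 148/5, σ_3 = 0.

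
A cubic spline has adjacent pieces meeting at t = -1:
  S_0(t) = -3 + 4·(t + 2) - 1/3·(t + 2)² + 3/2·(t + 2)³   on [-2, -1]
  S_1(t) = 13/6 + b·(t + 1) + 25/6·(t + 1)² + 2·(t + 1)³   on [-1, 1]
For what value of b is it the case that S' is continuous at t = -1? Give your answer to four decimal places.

7.8333

S_0'(t) = 4 - 2/3·(t + 2) + 9/2·(t + 2)², so S_0'(-1) = 47/6. On the right, S_1'(-1) = b, so b = 47/6.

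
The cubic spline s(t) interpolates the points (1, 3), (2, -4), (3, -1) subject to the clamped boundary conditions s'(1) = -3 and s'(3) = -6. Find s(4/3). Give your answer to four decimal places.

With M_i denoting the second derivative at x_i, h_i = 1, 1, and Δ_i = (y_(i+1) − y_i)/h_i = -7, 3:
  1·M_0 + 4·M_1 + 1·M_2 = 6(Δ_1 - Δ_0) = 60
Clamped end conditions give two more equations: 2h_0·M_0 + h_0·M_1 = 6(Δ_0 - s'(1)) = -24 and h_1·M_1 + 2h_1·M_2 = 6(s'(3) - Δ_1) = -54.
Solving: M_0 = -57/2, M_1 = 33, M_2 = -87/2.
On [1, 2], s(t) = 3 - 3·(t - 1) - 57/4·(t - 1)² + 41/4·(t - 1)³.
With (t - 1) = 1/3: s(4/3) = 43/54.

0.7963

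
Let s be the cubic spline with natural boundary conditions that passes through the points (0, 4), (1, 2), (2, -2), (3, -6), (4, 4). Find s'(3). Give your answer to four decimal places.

With M_i denoting the second derivative at x_i, h_i = 1, 1, 1, 1, and Δ_i = (y_(i+1) − y_i)/h_i = -2, -4, -4, 10:
  1·M_0 + 4·M_1 + 1·M_2 = 6(Δ_1 - Δ_0) = -12
  1·M_1 + 4·M_2 + 1·M_3 = 6(Δ_2 - Δ_1) = 0
  1·M_2 + 4·M_3 + 1·M_4 = 6(Δ_3 - Δ_2) = 84
Natural end conditions: M_0 = M_4 = 0.
Solving the tridiagonal system: M_0 = 0, M_1 = -12/7, M_2 = -36/7, M_3 = 156/7, M_4 = 0.
On [3, 4], s'(t) = b_3 + 2c_3·(t - 3) + 3d_3·(t - 3)² with b_3 = Δ_3 - h_3(2M_3 + M_4)/6 = 18/7, c_3 = M_3/2 = 78/7, d_3 = (M_4 - M_3)/(6h_3) = -26/7. So s'(3) = 18/7.

2.5714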